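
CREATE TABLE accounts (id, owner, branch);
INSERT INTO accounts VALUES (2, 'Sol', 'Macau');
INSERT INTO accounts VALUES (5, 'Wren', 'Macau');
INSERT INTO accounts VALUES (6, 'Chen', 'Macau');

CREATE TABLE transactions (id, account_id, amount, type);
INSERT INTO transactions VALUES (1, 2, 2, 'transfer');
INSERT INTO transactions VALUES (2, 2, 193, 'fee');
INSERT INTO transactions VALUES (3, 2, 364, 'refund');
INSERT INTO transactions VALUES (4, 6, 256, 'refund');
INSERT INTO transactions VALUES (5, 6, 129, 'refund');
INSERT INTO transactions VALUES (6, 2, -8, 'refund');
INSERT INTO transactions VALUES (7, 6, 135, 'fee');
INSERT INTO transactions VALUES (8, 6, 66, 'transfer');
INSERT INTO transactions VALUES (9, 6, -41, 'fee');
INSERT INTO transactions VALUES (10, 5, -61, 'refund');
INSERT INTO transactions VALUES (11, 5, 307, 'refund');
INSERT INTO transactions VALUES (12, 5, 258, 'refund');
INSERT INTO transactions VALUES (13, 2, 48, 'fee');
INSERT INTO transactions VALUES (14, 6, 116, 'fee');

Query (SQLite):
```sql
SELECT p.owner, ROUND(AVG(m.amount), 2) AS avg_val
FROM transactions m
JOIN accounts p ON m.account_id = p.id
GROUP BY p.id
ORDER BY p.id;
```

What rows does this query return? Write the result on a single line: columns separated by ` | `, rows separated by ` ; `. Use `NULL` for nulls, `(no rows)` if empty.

Join each transactions row to its accounts via account_id.
Group joined rows by accounts.id; compute ROUND(AVG(m.amount), 2) per group.
  2: ids {1, 2, 3, 6, 13} → ROUND(AVG(m.amount), 2)=119.8
  5: ids {10, 11, 12} → ROUND(AVG(m.amount), 2)=168
  6: ids {4, 5, 7, 8, 9, 14} → ROUND(AVG(m.amount), 2)=110.17

Sol | 119.8 ; Wren | 168 ; Chen | 110.17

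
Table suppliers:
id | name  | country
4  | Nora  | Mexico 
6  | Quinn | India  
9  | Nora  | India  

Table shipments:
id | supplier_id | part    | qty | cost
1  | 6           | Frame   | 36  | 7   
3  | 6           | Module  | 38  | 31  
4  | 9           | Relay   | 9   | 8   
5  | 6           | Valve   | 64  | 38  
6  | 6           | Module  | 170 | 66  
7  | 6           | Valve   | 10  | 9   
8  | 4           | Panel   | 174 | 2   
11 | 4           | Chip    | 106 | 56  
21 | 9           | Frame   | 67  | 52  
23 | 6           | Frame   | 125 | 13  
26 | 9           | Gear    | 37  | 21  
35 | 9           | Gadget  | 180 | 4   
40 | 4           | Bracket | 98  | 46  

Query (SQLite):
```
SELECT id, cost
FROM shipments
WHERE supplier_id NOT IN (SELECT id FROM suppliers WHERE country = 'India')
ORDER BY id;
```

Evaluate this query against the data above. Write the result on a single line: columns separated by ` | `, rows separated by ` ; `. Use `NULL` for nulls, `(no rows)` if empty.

8 | 2 ; 11 | 56 ; 40 | 46

Inner query: suppliers.id where country = 'India'.
Outer: keep shipments rows whose supplier_id is not in that set.
Inner query → {6, 9}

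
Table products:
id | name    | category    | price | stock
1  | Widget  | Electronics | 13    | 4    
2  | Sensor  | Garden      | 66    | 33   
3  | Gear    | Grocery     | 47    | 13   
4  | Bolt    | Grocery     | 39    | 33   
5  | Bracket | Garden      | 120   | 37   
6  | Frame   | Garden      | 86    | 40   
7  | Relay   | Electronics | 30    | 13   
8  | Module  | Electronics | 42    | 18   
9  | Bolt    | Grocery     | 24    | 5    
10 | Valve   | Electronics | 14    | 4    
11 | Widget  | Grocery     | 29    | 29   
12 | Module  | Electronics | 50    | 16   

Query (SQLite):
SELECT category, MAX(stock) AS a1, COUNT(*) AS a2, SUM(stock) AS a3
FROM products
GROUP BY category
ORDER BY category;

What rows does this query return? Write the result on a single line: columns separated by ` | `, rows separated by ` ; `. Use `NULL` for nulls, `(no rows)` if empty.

Group products by category.
Per group compute: MAX(stock), COUNT(*), SUM(stock).
  Electronics: ids {1, 7, 8, 10, 12} → MAX(stock)=18, COUNT(*)=5, SUM(stock)=55
  Garden: ids {2, 5, 6} → MAX(stock)=40, COUNT(*)=3, SUM(stock)=110
  Grocery: ids {3, 4, 9, 11} → MAX(stock)=33, COUNT(*)=4, SUM(stock)=80

Electronics | 18 | 5 | 55 ; Garden | 40 | 3 | 110 ; Grocery | 33 | 4 | 80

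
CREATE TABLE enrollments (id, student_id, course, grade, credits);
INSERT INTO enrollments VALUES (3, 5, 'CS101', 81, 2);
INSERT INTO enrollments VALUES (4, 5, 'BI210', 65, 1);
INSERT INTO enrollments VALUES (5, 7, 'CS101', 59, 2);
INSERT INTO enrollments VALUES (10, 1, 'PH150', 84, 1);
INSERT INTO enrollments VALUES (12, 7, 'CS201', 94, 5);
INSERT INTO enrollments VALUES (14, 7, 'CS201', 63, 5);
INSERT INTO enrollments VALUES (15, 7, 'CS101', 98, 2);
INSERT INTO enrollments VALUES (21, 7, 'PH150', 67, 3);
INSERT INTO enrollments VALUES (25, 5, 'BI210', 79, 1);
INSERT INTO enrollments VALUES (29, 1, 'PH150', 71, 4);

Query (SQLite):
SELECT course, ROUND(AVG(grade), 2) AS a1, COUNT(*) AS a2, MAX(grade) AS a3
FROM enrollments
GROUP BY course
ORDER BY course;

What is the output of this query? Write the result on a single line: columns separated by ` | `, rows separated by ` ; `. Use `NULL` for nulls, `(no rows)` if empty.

Group enrollments by course.
Per group compute: ROUND(AVG(grade), 2), COUNT(*), MAX(grade).
  BI210: ids {4, 25} → ROUND(AVG(grade), 2)=72, COUNT(*)=2, MAX(grade)=79
  CS101: ids {3, 5, 15} → ROUND(AVG(grade), 2)=79.33, COUNT(*)=3, MAX(grade)=98
  CS201: ids {12, 14} → ROUND(AVG(grade), 2)=78.5, COUNT(*)=2, MAX(grade)=94
  PH150: ids {10, 21, 29} → ROUND(AVG(grade), 2)=74, COUNT(*)=3, MAX(grade)=84

BI210 | 72 | 2 | 79 ; CS101 | 79.33 | 3 | 98 ; CS201 | 78.5 | 2 | 94 ; PH150 | 74 | 3 | 84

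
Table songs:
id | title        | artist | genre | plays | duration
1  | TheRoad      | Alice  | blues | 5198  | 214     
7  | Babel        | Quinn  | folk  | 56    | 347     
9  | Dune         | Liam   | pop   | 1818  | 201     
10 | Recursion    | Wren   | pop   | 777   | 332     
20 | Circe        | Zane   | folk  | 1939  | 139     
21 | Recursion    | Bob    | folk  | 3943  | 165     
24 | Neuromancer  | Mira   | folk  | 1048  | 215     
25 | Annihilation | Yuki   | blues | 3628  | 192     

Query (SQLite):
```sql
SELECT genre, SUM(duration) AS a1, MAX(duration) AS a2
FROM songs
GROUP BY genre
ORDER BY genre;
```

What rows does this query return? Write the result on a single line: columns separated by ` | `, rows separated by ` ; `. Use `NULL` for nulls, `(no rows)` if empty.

Group songs by genre.
Per group compute: SUM(duration), MAX(duration).
  blues: ids {1, 25} → SUM(duration)=406, MAX(duration)=214
  folk: ids {7, 20, 21, 24} → SUM(duration)=866, MAX(duration)=347
  pop: ids {9, 10} → SUM(duration)=533, MAX(duration)=332

blues | 406 | 214 ; folk | 866 | 347 ; pop | 533 | 332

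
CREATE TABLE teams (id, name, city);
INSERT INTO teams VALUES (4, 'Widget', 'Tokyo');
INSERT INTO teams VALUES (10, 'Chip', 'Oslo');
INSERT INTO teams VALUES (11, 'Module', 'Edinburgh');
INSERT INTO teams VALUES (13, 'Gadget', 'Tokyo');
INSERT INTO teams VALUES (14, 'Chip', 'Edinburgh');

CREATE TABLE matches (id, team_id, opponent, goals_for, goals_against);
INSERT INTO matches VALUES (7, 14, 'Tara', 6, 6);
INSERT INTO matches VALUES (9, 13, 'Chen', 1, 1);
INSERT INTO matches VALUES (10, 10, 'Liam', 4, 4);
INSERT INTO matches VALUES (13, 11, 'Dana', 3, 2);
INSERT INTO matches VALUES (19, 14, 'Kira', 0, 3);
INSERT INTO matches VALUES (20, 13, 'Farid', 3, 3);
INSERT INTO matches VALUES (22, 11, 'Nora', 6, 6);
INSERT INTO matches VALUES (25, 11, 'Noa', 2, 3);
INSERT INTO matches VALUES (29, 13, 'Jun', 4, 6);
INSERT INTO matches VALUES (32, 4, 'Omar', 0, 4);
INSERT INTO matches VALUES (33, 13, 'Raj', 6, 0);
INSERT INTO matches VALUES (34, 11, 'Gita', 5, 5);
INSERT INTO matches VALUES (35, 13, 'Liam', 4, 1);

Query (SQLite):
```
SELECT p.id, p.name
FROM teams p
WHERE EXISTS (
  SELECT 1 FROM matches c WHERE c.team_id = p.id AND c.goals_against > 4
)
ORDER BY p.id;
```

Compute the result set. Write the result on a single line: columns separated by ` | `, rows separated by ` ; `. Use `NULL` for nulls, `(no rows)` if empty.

11 | Module ; 13 | Gadget ; 14 | Chip

For each teams row, check whether any matches with matching team_id has goals_against > 4.
Keep rows where that is true.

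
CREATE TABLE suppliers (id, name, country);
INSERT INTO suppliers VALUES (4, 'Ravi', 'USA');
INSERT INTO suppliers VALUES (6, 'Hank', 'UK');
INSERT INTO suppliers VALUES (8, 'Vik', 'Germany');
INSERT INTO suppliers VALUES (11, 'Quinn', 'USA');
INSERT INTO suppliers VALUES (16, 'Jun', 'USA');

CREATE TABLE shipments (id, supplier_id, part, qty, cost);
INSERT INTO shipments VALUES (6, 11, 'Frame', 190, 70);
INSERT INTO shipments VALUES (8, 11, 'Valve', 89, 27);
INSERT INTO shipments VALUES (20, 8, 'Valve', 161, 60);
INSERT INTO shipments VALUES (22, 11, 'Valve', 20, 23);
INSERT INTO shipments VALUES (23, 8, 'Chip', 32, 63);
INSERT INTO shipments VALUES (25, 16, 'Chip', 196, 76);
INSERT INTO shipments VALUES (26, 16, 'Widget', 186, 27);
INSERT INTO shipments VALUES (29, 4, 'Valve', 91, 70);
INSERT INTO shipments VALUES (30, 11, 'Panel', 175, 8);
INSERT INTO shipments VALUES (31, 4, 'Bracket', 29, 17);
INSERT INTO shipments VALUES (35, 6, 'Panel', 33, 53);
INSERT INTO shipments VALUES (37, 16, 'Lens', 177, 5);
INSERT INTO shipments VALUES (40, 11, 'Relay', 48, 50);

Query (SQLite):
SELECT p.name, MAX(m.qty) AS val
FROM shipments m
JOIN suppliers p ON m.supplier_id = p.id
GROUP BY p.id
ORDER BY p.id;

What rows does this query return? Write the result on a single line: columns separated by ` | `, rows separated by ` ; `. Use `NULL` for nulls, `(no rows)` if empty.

Ravi | 91 ; Hank | 33 ; Vik | 161 ; Quinn | 190 ; Jun | 196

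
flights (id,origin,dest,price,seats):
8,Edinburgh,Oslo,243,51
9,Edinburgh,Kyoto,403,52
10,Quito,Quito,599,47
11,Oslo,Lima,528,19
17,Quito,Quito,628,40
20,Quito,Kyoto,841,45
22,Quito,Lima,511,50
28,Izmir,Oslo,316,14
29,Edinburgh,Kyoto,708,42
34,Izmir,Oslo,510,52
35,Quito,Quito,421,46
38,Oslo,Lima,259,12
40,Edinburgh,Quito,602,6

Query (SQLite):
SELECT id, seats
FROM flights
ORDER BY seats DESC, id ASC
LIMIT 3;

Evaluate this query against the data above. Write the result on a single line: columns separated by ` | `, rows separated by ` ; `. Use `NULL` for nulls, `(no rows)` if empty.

9 | 52 ; 34 | 52 ; 8 | 51

Sort by seats desc, tiebreak id asc: (52, id=9), (52, id=34), (51, id=8), (50, id=22), (47, id=10), (46, id=35) …. Take first 3.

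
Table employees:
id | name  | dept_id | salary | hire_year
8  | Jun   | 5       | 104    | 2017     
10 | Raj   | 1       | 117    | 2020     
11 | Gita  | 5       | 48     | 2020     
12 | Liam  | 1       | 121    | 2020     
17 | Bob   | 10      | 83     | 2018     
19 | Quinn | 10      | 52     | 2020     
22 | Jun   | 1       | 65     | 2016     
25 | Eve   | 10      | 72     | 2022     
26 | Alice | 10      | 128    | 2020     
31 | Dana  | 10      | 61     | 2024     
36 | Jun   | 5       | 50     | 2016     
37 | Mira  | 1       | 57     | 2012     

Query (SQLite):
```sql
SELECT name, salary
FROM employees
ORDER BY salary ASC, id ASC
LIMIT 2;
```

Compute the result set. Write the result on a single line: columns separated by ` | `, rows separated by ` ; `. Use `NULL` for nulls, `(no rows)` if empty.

Sort by salary asc, tiebreak id asc: (48, id=11), (50, id=36), (52, id=19), (57, id=37), (61, id=31) …. Take first 2.

Gita | 48 ; Jun | 50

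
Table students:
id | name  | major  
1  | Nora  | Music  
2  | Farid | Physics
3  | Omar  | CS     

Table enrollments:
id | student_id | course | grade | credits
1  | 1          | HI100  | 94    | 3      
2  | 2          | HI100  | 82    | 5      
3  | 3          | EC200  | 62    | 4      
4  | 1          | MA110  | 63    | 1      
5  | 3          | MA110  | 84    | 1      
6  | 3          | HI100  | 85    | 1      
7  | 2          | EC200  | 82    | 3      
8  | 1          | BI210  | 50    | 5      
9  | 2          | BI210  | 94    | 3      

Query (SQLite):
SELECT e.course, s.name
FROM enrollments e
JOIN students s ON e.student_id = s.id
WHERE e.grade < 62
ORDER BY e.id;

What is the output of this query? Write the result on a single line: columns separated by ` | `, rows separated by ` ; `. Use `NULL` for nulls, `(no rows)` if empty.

Each enrollments row matches the students row where student_id = students.id.
Then keep rows with e.grade < 62.

BI210 | Nora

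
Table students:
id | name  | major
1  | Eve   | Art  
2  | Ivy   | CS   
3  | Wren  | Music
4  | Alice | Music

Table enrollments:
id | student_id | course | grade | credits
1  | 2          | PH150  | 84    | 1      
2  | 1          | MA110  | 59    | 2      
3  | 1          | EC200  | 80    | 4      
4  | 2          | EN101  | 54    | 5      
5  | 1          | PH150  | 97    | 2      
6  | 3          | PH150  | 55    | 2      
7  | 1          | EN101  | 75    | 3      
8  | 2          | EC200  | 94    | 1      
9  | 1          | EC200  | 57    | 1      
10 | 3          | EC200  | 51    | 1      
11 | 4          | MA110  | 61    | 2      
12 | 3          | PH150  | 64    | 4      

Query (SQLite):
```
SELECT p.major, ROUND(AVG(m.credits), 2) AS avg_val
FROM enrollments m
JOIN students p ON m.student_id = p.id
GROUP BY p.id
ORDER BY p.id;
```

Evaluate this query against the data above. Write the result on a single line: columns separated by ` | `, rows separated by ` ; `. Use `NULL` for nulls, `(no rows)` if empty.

Art | 2.4 ; CS | 2.33 ; Music | 2.33 ; Music | 2

Join each enrollments row to its students via student_id.
Group joined rows by students.id; compute ROUND(AVG(m.credits), 2) per group.
  1: ids {2, 3, 5, 7, 9} → ROUND(AVG(m.credits), 2)=2.4
  2: ids {1, 4, 8} → ROUND(AVG(m.credits), 2)=2.33
  3: ids {6, 10, 12} → ROUND(AVG(m.credits), 2)=2.33
  4: ids {11} → ROUND(AVG(m.credits), 2)=2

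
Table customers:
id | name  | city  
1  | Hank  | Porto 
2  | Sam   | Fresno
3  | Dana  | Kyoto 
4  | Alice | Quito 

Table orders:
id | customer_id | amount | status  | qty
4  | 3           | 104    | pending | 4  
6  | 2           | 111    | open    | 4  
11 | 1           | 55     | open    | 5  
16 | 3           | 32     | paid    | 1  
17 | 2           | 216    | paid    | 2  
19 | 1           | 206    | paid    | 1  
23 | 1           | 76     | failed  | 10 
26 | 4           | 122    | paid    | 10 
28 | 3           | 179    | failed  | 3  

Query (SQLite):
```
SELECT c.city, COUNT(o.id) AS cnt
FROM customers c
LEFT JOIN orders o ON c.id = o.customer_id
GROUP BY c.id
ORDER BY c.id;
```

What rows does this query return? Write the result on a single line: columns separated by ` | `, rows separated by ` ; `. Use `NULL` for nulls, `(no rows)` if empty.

LEFT JOIN keeps every customers row; unmatched ones get NULL for orders columns.
Group by customers.id and compute COUNT(o.id). COUNT(col) of an all-NULL group is 0.
  1: ids {11, 19, 23} → COUNT(o.id)=3
  2: ids {6, 17} → COUNT(o.id)=2
  3: ids {4, 16, 28} → COUNT(o.id)=3
  4: ids {26} → COUNT(o.id)=1

Porto | 3 ; Fresno | 2 ; Kyoto | 3 ; Quito | 1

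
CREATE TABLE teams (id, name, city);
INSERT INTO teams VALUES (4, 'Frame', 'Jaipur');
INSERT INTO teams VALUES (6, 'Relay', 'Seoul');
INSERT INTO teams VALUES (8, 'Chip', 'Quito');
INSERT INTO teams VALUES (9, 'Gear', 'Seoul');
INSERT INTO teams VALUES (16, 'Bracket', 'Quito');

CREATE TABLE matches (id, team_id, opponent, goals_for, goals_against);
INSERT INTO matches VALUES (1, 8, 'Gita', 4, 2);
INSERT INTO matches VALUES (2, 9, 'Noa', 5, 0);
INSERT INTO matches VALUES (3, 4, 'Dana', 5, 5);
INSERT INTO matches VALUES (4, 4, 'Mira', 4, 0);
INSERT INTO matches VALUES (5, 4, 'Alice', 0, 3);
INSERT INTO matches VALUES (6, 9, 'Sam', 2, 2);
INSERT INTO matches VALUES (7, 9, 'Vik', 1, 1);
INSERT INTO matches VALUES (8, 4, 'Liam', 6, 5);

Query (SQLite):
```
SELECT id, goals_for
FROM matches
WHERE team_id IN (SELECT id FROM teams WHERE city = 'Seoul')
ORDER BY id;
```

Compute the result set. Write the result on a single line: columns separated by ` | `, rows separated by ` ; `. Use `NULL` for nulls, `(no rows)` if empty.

Inner query: teams.id where city = 'Seoul'.
Outer: keep matches rows whose team_id is in that set.
Inner query → {6, 9}

2 | 5 ; 6 | 2 ; 7 | 1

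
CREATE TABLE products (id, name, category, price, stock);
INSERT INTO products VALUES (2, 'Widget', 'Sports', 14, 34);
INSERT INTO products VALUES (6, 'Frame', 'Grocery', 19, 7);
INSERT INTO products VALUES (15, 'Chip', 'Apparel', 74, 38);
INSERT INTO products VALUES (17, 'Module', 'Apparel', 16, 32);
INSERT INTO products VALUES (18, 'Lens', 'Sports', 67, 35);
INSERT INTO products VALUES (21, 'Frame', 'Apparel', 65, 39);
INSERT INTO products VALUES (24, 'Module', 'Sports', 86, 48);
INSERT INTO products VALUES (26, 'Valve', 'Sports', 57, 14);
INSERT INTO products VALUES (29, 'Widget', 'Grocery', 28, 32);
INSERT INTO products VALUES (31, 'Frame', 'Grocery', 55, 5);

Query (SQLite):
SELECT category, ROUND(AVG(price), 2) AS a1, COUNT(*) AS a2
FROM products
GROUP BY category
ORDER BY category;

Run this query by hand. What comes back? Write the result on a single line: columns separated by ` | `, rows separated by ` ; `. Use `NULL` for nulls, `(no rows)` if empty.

Apparel | 51.67 | 3 ; Grocery | 34 | 3 ; Sports | 56 | 4

Group products by category.
Per group compute: ROUND(AVG(price), 2), COUNT(*).
  Apparel: ids {15, 17, 21} → ROUND(AVG(price), 2)=51.67, COUNT(*)=3
  Grocery: ids {6, 29, 31} → ROUND(AVG(price), 2)=34, COUNT(*)=3
  Sports: ids {2, 18, 24, 26} → ROUND(AVG(price), 2)=56, COUNT(*)=4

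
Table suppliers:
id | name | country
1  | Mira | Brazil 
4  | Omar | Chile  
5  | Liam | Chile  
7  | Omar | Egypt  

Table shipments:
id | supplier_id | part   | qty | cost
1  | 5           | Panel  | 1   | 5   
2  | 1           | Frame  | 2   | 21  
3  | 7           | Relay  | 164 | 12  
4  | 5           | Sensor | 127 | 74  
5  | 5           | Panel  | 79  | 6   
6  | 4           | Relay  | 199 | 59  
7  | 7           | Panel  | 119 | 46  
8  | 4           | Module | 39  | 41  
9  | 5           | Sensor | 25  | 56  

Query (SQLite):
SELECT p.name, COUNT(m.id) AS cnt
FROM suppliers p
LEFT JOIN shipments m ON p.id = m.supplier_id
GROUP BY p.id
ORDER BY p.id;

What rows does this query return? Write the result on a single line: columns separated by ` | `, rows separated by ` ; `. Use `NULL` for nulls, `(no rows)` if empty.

Mira | 1 ; Omar | 2 ; Liam | 4 ; Omar | 2

LEFT JOIN keeps every suppliers row; unmatched ones get NULL for shipments columns.
Group by suppliers.id and compute COUNT(m.id). COUNT(col) of an all-NULL group is 0.
  1: ids {2} → COUNT(m.id)=1
  4: ids {6, 8} → COUNT(m.id)=2
  5: ids {1, 4, 5, 9} → COUNT(m.id)=4
  7: ids {3, 7} → COUNT(m.id)=2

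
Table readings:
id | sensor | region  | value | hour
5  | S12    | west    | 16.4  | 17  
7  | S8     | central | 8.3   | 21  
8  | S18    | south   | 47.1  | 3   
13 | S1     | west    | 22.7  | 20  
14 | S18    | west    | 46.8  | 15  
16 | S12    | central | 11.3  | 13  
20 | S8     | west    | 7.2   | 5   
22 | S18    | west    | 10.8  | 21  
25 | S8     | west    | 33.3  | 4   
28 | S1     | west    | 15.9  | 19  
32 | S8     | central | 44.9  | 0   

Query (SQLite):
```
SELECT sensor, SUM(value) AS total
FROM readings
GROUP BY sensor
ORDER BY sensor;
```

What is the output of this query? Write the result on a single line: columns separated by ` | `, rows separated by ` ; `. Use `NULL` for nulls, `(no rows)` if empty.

S1 | 38.6 ; S12 | 27.7 ; S18 | 104.7 ; S8 | 93.7

Partition readings by sensor; compute SUM(value) within each group.
  S1: ids {13, 28} → SUM(value)=38.6
  S12: ids {5, 16} → SUM(value)=27.7
  S18: ids {8, 14, 22} → SUM(value)=104.7
  S8: ids {7, 20, 25, 32} → SUM(value)=93.7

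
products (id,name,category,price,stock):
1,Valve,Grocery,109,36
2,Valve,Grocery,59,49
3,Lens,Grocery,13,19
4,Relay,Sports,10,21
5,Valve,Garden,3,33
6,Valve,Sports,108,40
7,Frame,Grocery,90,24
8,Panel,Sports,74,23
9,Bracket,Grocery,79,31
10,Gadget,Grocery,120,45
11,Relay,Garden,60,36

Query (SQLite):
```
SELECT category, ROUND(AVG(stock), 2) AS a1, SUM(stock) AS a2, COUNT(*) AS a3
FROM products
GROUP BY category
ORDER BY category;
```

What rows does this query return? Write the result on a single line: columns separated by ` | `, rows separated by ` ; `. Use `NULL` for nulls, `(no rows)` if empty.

Garden | 34.5 | 69 | 2 ; Grocery | 34 | 204 | 6 ; Sports | 28 | 84 | 3

Group products by category.
Per group compute: ROUND(AVG(stock), 2), SUM(stock), COUNT(*).
  Garden: ids {5, 11} → ROUND(AVG(stock), 2)=34.5, SUM(stock)=69, COUNT(*)=2
  Grocery: ids {1, 2, 3, 7, 9, 10} → ROUND(AVG(stock), 2)=34, SUM(stock)=204, COUNT(*)=6
  Sports: ids {4, 6, 8} → ROUND(AVG(stock), 2)=28, SUM(stock)=84, COUNT(*)=3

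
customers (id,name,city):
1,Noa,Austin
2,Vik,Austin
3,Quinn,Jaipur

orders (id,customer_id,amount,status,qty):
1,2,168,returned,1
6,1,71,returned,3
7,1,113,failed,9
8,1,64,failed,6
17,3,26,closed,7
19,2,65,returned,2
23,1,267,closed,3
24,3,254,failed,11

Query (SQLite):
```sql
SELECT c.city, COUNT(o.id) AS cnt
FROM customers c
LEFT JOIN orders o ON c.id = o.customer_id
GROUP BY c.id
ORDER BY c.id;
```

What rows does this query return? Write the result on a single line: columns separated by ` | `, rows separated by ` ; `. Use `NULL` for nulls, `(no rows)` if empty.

LEFT JOIN keeps every customers row; unmatched ones get NULL for orders columns.
Group by customers.id and compute COUNT(o.id). COUNT(col) of an all-NULL group is 0.
  1: ids {6, 7, 8, 23} → COUNT(o.id)=4
  2: ids {1, 19} → COUNT(o.id)=2
  3: ids {17, 24} → COUNT(o.id)=2

Austin | 4 ; Austin | 2 ; Jaipur | 2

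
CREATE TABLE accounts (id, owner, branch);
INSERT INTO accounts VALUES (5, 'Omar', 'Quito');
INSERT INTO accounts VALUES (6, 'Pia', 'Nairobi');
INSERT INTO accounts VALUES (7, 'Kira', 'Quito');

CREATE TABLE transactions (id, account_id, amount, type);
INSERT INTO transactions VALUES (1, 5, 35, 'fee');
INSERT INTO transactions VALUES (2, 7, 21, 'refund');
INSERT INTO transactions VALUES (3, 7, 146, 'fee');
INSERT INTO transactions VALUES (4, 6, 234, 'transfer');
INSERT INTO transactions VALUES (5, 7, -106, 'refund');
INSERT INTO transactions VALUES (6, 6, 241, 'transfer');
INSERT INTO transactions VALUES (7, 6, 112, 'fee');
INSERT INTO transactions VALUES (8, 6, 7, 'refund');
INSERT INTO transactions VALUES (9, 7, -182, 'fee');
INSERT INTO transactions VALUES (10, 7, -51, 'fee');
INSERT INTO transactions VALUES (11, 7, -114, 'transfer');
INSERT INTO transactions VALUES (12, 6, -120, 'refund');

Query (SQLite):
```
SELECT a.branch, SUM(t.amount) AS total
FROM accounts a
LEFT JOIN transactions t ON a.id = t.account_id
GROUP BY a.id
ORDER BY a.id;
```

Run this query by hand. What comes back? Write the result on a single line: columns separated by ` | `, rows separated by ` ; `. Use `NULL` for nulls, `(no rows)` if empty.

Quito | 35 ; Nairobi | 474 ; Quito | -286

LEFT JOIN keeps every accounts row; unmatched ones get NULL for transactions columns.
Group by accounts.id and compute SUM(t.amount). SUM over an all-NULL group is NULL.
  5: ids {1} → SUM(t.amount)=35
  6: ids {4, 6, 7, 8, 12} → SUM(t.amount)=474
  7: ids {2, 3, 5, 9, 10, 11} → SUM(t.amount)=-286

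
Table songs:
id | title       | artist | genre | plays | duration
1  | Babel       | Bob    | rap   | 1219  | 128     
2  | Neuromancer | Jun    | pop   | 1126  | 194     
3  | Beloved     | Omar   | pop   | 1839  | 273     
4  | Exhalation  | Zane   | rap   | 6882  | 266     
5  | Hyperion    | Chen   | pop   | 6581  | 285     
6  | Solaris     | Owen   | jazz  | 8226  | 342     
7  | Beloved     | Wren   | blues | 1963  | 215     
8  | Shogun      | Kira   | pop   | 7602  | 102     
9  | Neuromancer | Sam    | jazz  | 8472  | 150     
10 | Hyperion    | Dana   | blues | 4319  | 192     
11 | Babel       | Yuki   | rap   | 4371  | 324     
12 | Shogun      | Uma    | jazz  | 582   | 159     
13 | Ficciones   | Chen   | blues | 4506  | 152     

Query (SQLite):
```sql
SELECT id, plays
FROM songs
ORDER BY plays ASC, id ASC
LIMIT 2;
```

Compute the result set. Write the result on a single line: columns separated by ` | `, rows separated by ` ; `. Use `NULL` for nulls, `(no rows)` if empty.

12 | 582 ; 2 | 1126

Sort by plays asc, tiebreak id asc: (582, id=12), (1126, id=2), (1219, id=1), (1839, id=3), (1963, id=7) …. Take first 2.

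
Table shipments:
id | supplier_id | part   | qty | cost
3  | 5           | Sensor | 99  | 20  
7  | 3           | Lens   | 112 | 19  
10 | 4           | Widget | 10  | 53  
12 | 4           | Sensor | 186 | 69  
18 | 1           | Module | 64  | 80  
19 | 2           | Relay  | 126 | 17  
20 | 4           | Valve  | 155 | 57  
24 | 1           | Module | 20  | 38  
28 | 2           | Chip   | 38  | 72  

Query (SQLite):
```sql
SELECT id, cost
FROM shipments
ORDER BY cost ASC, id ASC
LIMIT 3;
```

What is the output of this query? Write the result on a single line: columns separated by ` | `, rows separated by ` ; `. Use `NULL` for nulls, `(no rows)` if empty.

Sort by cost asc, tiebreak id asc: (17, id=19), (19, id=7), (20, id=3), (38, id=24), (53, id=10), (57, id=20) …. Take first 3.

19 | 17 ; 7 | 19 ; 3 | 20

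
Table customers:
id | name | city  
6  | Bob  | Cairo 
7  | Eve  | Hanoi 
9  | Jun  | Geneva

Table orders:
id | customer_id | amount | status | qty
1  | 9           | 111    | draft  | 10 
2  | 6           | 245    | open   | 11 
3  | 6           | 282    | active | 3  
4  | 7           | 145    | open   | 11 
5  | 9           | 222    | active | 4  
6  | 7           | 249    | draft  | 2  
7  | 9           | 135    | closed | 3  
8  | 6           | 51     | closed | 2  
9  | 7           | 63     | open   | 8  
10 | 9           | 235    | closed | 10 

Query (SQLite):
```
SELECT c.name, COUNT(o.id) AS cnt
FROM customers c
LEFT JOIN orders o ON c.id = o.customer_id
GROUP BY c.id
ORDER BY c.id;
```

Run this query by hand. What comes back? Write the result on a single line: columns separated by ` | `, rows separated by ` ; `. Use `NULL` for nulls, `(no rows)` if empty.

Bob | 3 ; Eve | 3 ; Jun | 4

LEFT JOIN keeps every customers row; unmatched ones get NULL for orders columns.
Group by customers.id and compute COUNT(o.id). COUNT(col) of an all-NULL group is 0.
  6: ids {2, 3, 8} → COUNT(o.id)=3
  7: ids {4, 6, 9} → COUNT(o.id)=3
  9: ids {1, 5, 7, 10} → COUNT(o.id)=4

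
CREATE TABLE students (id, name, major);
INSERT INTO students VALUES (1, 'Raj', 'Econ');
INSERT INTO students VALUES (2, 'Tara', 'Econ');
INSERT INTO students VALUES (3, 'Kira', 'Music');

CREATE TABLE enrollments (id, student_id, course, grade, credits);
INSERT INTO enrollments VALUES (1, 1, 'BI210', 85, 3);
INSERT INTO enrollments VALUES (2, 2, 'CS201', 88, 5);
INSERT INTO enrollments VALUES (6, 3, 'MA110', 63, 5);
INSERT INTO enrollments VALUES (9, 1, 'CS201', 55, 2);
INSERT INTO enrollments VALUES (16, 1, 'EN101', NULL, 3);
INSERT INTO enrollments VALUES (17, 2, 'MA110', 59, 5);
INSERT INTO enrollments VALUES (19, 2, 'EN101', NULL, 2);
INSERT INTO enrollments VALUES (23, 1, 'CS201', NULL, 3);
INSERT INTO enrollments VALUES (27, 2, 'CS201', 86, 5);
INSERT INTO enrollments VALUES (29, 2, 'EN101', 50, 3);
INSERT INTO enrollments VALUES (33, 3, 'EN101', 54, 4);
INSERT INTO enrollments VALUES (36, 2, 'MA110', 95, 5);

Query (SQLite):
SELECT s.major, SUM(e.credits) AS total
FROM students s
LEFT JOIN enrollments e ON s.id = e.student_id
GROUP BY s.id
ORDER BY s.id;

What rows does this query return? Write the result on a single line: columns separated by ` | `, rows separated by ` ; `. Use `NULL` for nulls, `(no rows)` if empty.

Econ | 11 ; Econ | 25 ; Music | 9

LEFT JOIN keeps every students row; unmatched ones get NULL for enrollments columns.
Group by students.id and compute SUM(e.credits). SUM over an all-NULL group is NULL.
  1: ids {1, 9, 16, 23} → SUM(e.credits)=11
  2: ids {2, 17, 19, 27, 29, 36} → SUM(e.credits)=25
  3: ids {6, 33} → SUM(e.credits)=9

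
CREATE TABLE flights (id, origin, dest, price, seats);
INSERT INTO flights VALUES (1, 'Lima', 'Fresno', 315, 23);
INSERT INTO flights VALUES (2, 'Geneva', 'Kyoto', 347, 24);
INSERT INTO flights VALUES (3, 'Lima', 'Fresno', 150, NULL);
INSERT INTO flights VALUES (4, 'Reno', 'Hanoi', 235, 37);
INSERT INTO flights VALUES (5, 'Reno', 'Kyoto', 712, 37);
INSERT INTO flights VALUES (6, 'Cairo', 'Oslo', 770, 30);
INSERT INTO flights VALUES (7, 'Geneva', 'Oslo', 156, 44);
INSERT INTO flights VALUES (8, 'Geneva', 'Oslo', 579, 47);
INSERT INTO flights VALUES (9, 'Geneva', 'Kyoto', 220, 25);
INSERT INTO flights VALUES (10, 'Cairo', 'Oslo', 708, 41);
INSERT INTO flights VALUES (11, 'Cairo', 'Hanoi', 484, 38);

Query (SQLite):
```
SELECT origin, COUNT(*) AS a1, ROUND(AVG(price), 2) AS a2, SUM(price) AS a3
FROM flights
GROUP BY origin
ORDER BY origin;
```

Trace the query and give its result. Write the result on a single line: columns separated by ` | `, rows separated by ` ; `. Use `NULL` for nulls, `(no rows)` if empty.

Cairo | 3 | 654 | 1962 ; Geneva | 4 | 325.5 | 1302 ; Lima | 2 | 232.5 | 465 ; Reno | 2 | 473.5 | 947

Group flights by origin.
Per group compute: COUNT(*), ROUND(AVG(price), 2), SUM(price).
  Cairo: ids {6, 10, 11} → COUNT(*)=3, ROUND(AVG(price), 2)=654, SUM(price)=1962
  Geneva: ids {2, 7, 8, 9} → COUNT(*)=4, ROUND(AVG(price), 2)=325.5, SUM(price)=1302
  Lima: ids {1, 3} → COUNT(*)=2, ROUND(AVG(price), 2)=232.5, SUM(price)=465
  Reno: ids {4, 5} → COUNT(*)=2, ROUND(AVG(price), 2)=473.5, SUM(price)=947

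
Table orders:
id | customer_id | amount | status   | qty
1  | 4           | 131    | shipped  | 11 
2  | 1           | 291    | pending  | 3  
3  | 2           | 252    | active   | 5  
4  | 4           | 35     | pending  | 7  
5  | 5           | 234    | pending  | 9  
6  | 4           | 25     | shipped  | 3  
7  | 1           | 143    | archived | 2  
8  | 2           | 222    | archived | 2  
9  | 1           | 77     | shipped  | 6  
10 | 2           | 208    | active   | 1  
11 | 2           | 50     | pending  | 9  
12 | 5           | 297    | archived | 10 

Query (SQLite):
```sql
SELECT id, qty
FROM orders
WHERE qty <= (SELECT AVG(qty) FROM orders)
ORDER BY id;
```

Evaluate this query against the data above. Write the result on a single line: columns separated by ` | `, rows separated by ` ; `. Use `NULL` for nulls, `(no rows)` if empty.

2 | 3 ; 3 | 5 ; 6 | 3 ; 7 | 2 ; 8 | 2 ; 10 | 1

Scalar subquery: AVG(qty) over all orders rows = 5.666667 (≈; comparison uses full precision).
Keep rows where qty <= that value.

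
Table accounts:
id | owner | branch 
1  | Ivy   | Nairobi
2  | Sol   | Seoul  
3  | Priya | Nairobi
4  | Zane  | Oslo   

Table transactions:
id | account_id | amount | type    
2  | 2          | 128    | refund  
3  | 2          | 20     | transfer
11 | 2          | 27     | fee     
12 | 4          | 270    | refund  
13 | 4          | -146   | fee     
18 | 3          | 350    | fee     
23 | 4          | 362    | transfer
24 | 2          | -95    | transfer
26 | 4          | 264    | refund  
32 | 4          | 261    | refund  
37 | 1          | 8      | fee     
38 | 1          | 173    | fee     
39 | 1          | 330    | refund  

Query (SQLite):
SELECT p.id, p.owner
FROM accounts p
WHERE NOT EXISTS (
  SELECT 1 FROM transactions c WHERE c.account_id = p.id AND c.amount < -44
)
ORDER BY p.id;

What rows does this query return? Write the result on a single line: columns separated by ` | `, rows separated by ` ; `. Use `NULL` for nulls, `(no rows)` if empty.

1 | Ivy ; 3 | Priya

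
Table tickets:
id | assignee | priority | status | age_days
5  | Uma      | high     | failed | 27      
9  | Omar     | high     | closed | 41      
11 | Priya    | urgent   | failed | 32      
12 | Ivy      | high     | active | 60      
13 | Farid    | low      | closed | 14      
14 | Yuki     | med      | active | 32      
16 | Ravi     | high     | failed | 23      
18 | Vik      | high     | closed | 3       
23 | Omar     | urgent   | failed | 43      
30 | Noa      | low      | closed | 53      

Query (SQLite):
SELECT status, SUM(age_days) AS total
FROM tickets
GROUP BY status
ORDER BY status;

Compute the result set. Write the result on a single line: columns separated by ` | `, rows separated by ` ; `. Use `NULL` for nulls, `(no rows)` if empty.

active | 92 ; closed | 111 ; failed | 125

Partition tickets by status; compute SUM(age_days) within each group.
  active: ids {12, 14} → SUM(age_days)=92
  closed: ids {9, 13, 18, 30} → SUM(age_days)=111
  failed: ids {5, 11, 16, 23} → SUM(age_days)=125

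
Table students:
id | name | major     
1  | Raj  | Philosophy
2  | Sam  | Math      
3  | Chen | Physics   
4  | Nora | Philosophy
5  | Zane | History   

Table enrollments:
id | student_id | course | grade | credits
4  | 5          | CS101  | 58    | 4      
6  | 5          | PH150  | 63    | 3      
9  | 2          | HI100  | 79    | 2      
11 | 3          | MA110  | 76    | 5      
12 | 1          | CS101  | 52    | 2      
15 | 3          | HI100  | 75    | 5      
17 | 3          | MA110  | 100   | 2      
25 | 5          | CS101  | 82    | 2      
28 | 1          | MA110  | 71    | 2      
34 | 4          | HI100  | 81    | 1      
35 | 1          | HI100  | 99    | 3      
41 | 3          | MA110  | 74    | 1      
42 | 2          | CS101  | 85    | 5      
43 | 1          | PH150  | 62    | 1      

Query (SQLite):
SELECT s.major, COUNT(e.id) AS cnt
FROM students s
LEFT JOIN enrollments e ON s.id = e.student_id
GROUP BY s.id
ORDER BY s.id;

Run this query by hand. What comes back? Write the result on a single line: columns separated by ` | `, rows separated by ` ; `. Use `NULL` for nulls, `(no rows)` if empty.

Philosophy | 4 ; Math | 2 ; Physics | 4 ; Philosophy | 1 ; History | 3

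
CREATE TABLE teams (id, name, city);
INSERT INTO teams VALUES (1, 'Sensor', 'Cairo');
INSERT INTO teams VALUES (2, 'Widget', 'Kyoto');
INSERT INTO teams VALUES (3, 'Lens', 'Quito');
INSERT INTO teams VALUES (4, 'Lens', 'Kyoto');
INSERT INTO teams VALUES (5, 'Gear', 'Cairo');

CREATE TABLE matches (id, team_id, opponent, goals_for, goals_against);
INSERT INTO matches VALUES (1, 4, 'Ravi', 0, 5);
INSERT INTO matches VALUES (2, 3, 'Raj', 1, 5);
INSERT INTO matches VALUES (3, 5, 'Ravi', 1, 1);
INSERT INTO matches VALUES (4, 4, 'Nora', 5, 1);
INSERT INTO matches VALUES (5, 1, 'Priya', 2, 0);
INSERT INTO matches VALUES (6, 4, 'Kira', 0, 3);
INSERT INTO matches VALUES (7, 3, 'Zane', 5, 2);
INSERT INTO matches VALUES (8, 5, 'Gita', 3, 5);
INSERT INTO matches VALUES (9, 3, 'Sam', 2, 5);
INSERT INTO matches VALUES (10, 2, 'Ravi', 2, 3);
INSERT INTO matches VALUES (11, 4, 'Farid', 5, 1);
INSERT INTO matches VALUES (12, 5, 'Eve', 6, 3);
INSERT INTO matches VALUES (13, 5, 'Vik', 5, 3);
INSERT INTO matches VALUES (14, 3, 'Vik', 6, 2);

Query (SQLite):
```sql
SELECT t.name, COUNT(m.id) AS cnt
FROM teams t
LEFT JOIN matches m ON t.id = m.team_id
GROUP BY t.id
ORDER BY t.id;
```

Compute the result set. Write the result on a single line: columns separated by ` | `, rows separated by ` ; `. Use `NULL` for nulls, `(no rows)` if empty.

Sensor | 1 ; Widget | 1 ; Lens | 4 ; Lens | 4 ; Gear | 4

LEFT JOIN keeps every teams row; unmatched ones get NULL for matches columns.
Group by teams.id and compute COUNT(m.id). COUNT(col) of an all-NULL group is 0.
  1: ids {5} → COUNT(m.id)=1
  2: ids {10} → COUNT(m.id)=1
  3: ids {2, 7, 9, 14} → COUNT(m.id)=4
  4: ids {1, 4, 6, 11} → COUNT(m.id)=4
  5: ids {3, 8, 12, 13} → COUNT(m.id)=4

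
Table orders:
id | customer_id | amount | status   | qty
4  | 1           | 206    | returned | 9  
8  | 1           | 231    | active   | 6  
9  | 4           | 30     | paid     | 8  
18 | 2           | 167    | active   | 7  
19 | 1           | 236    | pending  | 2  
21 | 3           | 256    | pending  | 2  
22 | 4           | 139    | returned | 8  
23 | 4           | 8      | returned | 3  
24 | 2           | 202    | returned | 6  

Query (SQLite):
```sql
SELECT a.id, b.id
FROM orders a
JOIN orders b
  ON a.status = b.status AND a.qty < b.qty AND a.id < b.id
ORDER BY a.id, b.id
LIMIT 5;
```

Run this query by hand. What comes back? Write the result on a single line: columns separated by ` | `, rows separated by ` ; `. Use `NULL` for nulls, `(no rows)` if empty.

Pairs (a,b) with same status, a.qty < b.qty, a.id < b.id.
status groups: active:{8,18} paid:{9} pending:{19,21} returned:{4,22,23,24}
Ordered by (a.id, b.id); first 5.

8 | 18 ; 23 | 24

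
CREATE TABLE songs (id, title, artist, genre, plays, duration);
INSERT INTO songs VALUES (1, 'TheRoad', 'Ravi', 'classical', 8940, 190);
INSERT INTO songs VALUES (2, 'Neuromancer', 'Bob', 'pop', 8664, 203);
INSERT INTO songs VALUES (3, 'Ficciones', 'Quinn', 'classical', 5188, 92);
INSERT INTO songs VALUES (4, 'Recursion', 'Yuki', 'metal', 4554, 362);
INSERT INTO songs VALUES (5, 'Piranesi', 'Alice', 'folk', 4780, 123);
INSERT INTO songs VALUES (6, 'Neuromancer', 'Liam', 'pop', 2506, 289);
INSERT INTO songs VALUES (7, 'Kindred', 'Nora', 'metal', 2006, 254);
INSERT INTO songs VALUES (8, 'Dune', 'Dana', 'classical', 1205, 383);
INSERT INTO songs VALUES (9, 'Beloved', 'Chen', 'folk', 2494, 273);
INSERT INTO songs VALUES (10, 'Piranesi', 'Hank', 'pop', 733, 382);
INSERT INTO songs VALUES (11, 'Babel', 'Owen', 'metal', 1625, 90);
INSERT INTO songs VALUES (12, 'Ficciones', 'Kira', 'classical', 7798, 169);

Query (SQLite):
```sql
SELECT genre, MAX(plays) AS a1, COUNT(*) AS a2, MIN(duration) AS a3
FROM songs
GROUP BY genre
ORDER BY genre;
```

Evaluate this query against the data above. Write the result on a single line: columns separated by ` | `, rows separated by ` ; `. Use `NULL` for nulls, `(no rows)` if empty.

Group songs by genre.
Per group compute: MAX(plays), COUNT(*), MIN(duration).
  classical: ids {1, 3, 8, 12} → MAX(plays)=8940, COUNT(*)=4, MIN(duration)=92
  folk: ids {5, 9} → MAX(plays)=4780, COUNT(*)=2, MIN(duration)=123
  metal: ids {4, 7, 11} → MAX(plays)=4554, COUNT(*)=3, MIN(duration)=90
  pop: ids {2, 6, 10} → MAX(plays)=8664, COUNT(*)=3, MIN(duration)=203

classical | 8940 | 4 | 92 ; folk | 4780 | 2 | 123 ; metal | 4554 | 3 | 90 ; pop | 8664 | 3 | 203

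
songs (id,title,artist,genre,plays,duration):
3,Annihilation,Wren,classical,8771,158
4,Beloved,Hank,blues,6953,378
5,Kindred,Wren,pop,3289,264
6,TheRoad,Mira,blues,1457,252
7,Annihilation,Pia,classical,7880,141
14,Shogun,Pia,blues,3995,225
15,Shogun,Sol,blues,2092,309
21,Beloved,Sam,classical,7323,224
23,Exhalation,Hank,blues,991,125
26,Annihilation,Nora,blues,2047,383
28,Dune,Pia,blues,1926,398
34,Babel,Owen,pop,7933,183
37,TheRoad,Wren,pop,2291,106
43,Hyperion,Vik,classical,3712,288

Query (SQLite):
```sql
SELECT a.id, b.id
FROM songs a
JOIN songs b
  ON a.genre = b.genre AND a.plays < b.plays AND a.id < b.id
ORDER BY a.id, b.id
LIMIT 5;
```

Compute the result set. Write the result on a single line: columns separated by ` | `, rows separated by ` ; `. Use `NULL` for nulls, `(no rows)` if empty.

5 | 34 ; 6 | 14 ; 6 | 15 ; 6 | 26 ; 6 | 28

Pairs (a,b) with same genre, a.plays < b.plays, a.id < b.id.
genre groups: blues:{4,6,14,15,23,26,28} classical:{3,7,21,43} pop:{5,34,37}
Ordered by (a.id, b.id); first 5.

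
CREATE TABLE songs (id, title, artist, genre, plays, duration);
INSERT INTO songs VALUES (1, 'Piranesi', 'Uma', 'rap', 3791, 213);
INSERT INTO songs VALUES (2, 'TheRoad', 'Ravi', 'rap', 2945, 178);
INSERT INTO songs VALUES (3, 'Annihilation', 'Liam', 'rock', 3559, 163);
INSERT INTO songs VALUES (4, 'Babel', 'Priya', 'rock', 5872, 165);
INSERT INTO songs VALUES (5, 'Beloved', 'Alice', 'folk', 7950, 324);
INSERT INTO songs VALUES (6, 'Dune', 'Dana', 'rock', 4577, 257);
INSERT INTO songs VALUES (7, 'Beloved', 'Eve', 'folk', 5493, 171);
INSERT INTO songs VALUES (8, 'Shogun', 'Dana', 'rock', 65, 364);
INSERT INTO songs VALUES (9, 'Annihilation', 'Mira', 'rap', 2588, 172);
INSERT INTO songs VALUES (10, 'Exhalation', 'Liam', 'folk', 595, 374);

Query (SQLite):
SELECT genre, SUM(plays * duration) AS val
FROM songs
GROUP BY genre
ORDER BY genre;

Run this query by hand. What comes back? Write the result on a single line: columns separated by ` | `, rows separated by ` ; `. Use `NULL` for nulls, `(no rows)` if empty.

folk | 3737633 ; rap | 1776829 ; rock | 2748946

For each row compute plays * duration.
Group by genre; take SUM of the expression per group.
  folk: ids {5, 7, 10} → SUM(plays * duration)=3737633
  rap: ids {1, 2, 9} → SUM(plays * duration)=1776829
  rock: ids {3, 4, 6, 8} → SUM(plays * duration)=2748946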